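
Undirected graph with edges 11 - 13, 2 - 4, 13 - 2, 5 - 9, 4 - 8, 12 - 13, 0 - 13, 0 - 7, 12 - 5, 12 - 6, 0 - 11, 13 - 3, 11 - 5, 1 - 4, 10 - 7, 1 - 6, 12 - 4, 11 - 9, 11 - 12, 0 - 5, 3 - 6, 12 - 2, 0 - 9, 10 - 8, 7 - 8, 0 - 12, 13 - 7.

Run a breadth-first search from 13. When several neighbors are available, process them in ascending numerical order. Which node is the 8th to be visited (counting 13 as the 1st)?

Visit 13; enqueue 0, 2, 3, 7, 11, 12 → queue [0, 2, 3, 7, 11, 12]
Visit 0; enqueue 5, 9 → queue [2, 3, 7, 11, 12, 5, 9]
Visit 2; enqueue 4 → queue [3, 7, 11, 12, 5, 9, 4]
Visit 3; enqueue 6 → queue [7, 11, 12, 5, 9, 4, 6]
Visit 7; enqueue 8, 10 → queue [11, 12, 5, 9, 4, 6, 8, 10]
Visit 11 → queue [12, 5, 9, 4, 6, 8, 10]
Visit 12 → queue [5, 9, 4, 6, 8, 10]
Visit 5 → queue [9, 4, 6, 8, 10]
Visit 9 → queue [4, 6, 8, 10]
Visit 4; enqueue 1 → queue [6, 8, 10, 1]
Visit 6 → queue [8, 10, 1]
Visit 8 → queue [10, 1]
Visit 10 → queue [1]
Visit 1 → queue []

Visit order: 13, 0, 2, 3, 7, 11, 12, 5, 9, 4, 6, 8, 10, 1

5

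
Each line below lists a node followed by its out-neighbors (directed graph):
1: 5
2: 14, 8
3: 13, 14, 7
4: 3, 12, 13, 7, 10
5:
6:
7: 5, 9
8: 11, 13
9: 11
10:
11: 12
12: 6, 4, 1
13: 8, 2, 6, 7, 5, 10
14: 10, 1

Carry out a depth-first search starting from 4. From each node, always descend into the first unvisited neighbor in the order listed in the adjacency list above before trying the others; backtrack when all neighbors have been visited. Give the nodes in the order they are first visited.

Visit 4
4 → 3
3 → 13
13 → 8
8 → 11
11 → 12
12 → 6
12 → 1
1 → 5
13 → 2
2 → 14
14 → 10
13 → 7
7 → 9

4 → 3 → 13 → 8 → 11 → 12 → 6 → 1 → 5 → 2 → 14 → 10 → 7 → 9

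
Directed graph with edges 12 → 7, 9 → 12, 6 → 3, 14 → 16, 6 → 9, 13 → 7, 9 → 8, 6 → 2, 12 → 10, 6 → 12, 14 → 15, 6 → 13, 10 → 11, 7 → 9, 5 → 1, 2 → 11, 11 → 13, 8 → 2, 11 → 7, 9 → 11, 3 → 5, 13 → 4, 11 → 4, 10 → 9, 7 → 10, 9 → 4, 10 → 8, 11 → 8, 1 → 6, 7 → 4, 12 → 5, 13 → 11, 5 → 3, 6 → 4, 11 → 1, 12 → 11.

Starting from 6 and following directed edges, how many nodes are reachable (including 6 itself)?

13

BFS from 6 visits: 6, 2, 3, 4, 9, 12, 13, 11, 5, 8, 7, 10, 1
Reachable nodes: 13 of 16 total.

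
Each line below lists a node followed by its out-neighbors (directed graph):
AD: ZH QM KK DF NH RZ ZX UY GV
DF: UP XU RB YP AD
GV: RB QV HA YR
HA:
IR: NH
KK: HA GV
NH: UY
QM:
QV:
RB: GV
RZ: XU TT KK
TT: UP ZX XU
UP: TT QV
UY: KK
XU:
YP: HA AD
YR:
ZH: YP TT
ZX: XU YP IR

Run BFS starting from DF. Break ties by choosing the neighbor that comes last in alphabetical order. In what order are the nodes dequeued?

DF YP XU UP RB AD HA TT QV GV ZX ZH UY RZ QM NH KK YR IR

Visit DF; enqueue YP, XU, UP, RB, AD → queue [YP, XU, UP, RB, AD]
Visit YP; enqueue HA → queue [XU, UP, RB, AD, HA]
Visit XU → queue [UP, RB, AD, HA]
Visit UP; enqueue TT, QV → queue [RB, AD, HA, TT, QV]
Visit RB; enqueue GV → queue [AD, HA, TT, QV, GV]
Visit AD; enqueue ZX, ZH, UY, RZ, QM, NH, KK → queue [HA, TT, QV, GV, ZX, ZH, UY, RZ, QM, NH, KK]
Visit HA → queue [TT, QV, GV, ZX, ZH, UY, RZ, QM, NH, KK]
Visit TT → queue [QV, GV, ZX, ZH, UY, RZ, QM, NH, KK]
Visit QV → queue [GV, ZX, ZH, UY, RZ, QM, NH, KK]
Visit GV; enqueue YR → queue [ZX, ZH, UY, RZ, QM, NH, KK, YR]
Visit ZX; enqueue IR → queue [ZH, UY, RZ, QM, NH, KK, YR, IR]
Visit ZH → queue [UY, RZ, QM, NH, KK, YR, IR]
Visit UY → queue [RZ, QM, NH, KK, YR, IR]
Visit RZ → queue [QM, NH, KK, YR, IR]
Visit QM → queue [NH, KK, YR, IR]
Visit NH → queue [KK, YR, IR]
Visit KK → queue [YR, IR]
Visit YR → queue [IR]
Visit IR → queue []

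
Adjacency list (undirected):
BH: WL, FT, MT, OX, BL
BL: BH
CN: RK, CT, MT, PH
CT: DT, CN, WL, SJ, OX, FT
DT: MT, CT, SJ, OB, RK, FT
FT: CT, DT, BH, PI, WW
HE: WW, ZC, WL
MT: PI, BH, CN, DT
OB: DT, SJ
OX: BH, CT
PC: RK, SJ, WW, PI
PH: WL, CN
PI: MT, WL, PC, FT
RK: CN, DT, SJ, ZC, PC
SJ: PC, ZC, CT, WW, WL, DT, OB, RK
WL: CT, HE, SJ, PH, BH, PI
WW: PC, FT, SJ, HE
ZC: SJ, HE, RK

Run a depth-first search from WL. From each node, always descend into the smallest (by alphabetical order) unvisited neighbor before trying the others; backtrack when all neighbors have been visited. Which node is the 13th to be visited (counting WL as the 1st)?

RK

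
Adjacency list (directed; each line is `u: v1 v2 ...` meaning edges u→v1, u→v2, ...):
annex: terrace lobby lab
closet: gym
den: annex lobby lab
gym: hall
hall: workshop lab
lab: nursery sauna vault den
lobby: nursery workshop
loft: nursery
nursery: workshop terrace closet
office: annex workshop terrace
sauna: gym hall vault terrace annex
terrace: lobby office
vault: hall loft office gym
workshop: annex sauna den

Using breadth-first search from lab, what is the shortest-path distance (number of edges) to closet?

2

Level 0: lab
Level 1: den, nursery, sauna, vault
Level 2: annex, closet, gym, hall, lobby, loft, office, terrace, workshop
closet first appears at level 2.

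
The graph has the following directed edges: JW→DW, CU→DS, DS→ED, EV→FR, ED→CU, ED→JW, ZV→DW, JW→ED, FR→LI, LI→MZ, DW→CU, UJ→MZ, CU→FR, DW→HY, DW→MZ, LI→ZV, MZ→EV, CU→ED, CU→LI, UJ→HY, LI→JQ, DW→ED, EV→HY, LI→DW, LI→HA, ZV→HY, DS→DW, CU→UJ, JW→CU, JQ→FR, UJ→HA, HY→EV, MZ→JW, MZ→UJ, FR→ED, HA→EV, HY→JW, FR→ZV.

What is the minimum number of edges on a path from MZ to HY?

2

Level 0: MZ
Level 1: EV, JW, UJ
Level 2: CU, DW, ED, FR, HA, HY
Level 3: DS, LI, ZV
Level 4: JQ
HY first appears at level 2.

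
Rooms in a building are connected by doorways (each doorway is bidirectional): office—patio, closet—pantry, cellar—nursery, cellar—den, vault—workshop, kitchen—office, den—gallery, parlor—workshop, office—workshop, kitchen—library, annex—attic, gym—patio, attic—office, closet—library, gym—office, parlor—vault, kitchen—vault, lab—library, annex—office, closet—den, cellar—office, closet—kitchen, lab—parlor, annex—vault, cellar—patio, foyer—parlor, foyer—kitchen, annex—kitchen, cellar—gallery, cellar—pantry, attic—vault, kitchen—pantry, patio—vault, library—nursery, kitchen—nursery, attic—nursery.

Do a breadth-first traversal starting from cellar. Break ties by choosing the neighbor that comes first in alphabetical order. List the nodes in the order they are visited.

Visit cellar; enqueue den, gallery, nursery, office, pantry, patio → queue [den, gallery, nursery, office, pantry, patio]
Visit den; enqueue closet → queue [gallery, nursery, office, pantry, patio, closet]
Visit gallery → queue [nursery, office, pantry, patio, closet]
Visit nursery; enqueue attic, kitchen, library → queue [office, pantry, patio, closet, attic, kitchen, library]
Visit office; enqueue annex, gym, workshop → queue [pantry, patio, closet, attic, kitchen, library, annex, gym, workshop]
Visit pantry → queue [patio, closet, attic, kitchen, library, annex, gym, workshop]
Visit patio; enqueue vault → queue [closet, attic, kitchen, library, annex, gym, workshop, vault]
Visit closet → queue [attic, kitchen, library, annex, gym, workshop, vault]
Visit attic → queue [kitchen, library, annex, gym, workshop, vault]
Visit kitchen; enqueue foyer → queue [library, annex, gym, workshop, vault, foyer]
Visit library; enqueue lab → queue [annex, gym, workshop, vault, foyer, lab]
Visit annex → queue [gym, workshop, vault, foyer, lab]
Visit gym → queue [workshop, vault, foyer, lab]
Visit workshop; enqueue parlor → queue [vault, foyer, lab, parlor]
Visit vault → queue [foyer, lab, parlor]
Visit foyer → queue [lab, parlor]
Visit lab → queue [parlor]
Visit parlor → queue []

cellar den gallery nursery office pantry patio closet attic kitchen library annex gym workshop vault foyer lab parlor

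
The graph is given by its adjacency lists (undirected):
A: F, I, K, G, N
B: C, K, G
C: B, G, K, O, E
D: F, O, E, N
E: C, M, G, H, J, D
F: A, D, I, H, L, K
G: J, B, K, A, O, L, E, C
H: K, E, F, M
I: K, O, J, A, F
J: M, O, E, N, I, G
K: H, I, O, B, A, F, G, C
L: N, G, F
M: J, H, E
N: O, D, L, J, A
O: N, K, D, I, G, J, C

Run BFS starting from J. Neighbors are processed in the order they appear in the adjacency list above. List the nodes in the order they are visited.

J → M → O → E → N → I → G → H → K → D → C → L → A → F → B

Visit J; enqueue M, O, E, N, I, G → queue [M, O, E, N, I, G]
Visit M; enqueue H → queue [O, E, N, I, G, H]
Visit O; enqueue K, D, C → queue [E, N, I, G, H, K, D, C]
Visit E → queue [N, I, G, H, K, D, C]
Visit N; enqueue L, A → queue [I, G, H, K, D, C, L, A]
Visit I; enqueue F → queue [G, H, K, D, C, L, A, F]
Visit G; enqueue B → queue [H, K, D, C, L, A, F, B]
Visit H → queue [K, D, C, L, A, F, B]
Visit K → queue [D, C, L, A, F, B]
Visit D → queue [C, L, A, F, B]
Visit C → queue [L, A, F, B]
Visit L → queue [A, F, B]
Visit A → queue [F, B]
Visit F → queue [B]
Visit B → queue []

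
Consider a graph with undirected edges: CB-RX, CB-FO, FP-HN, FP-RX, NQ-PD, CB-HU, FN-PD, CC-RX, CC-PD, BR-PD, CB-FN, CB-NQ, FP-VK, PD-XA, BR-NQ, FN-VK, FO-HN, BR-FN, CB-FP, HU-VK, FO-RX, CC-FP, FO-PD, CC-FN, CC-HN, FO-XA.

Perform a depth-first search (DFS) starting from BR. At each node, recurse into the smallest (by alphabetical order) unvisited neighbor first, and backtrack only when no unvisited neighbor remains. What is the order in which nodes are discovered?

Visit BR
BR → FN
FN → CB
CB → FO
FO → HN
HN → CC
CC → FP
FP → RX
FP → VK
VK → HU
CC → PD
PD → NQ
PD → XA

BR, FN, CB, FO, HN, CC, FP, RX, VK, HU, PD, NQ, XA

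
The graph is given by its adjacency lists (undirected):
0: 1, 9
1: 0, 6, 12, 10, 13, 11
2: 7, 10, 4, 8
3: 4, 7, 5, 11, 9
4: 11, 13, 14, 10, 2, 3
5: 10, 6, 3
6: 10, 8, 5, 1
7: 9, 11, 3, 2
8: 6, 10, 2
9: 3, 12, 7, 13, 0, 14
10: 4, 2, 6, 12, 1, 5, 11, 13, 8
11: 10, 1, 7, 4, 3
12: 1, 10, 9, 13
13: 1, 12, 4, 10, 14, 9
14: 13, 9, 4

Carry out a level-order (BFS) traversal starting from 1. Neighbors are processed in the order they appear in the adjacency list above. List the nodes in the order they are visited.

1 → 0 → 6 → 12 → 10 → 13 → 11 → 9 → 8 → 5 → 4 → 2 → 14 → 7 → 3

Visit 1; enqueue 0, 6, 12, 10, 13, 11 → queue [0, 6, 12, 10, 13, 11]
Visit 0; enqueue 9 → queue [6, 12, 10, 13, 11, 9]
Visit 6; enqueue 8, 5 → queue [12, 10, 13, 11, 9, 8, 5]
Visit 12 → queue [10, 13, 11, 9, 8, 5]
Visit 10; enqueue 4, 2 → queue [13, 11, 9, 8, 5, 4, 2]
Visit 13; enqueue 14 → queue [11, 9, 8, 5, 4, 2, 14]
Visit 11; enqueue 7, 3 → queue [9, 8, 5, 4, 2, 14, 7, 3]
Visit 9 → queue [8, 5, 4, 2, 14, 7, 3]
Visit 8 → queue [5, 4, 2, 14, 7, 3]
Visit 5 → queue [4, 2, 14, 7, 3]
Visit 4 → queue [2, 14, 7, 3]
Visit 2 → queue [14, 7, 3]
Visit 14 → queue [7, 3]
Visit 7 → queue [3]
Visit 3 → queue []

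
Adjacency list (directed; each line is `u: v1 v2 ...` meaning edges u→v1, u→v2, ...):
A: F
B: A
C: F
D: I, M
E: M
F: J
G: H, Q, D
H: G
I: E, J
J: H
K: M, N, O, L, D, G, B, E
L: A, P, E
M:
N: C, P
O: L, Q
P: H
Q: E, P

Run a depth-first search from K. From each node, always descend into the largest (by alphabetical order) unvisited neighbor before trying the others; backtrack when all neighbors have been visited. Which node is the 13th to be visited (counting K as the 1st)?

Visit K
K → O
O → Q
Q → P
P → H
H → G
G → D
D → M
D → I
I → J
I → E
O → L
L → A
A → F
K → N
N → C
K → B

Visit order: K, O, Q, P, H, G, D, M, I, J, E, L, A, F, N, C, B

A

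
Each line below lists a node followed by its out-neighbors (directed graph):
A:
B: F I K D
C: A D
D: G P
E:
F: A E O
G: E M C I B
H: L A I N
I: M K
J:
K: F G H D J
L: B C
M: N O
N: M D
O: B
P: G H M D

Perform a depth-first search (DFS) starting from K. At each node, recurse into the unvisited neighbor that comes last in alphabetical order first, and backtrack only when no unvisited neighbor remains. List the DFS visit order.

Visit K
K → J
K → H
H → N
N → M
M → O
O → B
B → I
B → F
F → E
F → A
B → D
D → P
P → G
G → C
H → L

K, J, H, N, M, O, B, I, F, E, A, D, P, G, C, L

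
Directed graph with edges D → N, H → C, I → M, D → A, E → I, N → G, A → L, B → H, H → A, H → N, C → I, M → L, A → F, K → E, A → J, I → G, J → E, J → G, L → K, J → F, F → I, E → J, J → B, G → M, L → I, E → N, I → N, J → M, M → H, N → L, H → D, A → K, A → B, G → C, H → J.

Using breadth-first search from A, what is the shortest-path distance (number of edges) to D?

3

Level 0: A
Level 1: B, F, J, K, L
Level 2: E, G, H, I, M
Level 3: C, D, N
D first appears at level 3.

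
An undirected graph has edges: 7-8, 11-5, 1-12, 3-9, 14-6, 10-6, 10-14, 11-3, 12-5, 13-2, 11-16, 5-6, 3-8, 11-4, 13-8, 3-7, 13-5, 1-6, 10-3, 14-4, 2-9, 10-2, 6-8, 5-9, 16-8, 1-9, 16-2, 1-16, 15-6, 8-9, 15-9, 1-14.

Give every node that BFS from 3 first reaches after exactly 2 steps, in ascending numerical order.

1, 2, 4, 5, 6, 13, 14, 15, 16

Level 0: 3
Level 1: 7, 8, 9, 10, 11
Level 2: 1, 2, 4, 5, 6, 13, 14, 15, 16
Level 3: 12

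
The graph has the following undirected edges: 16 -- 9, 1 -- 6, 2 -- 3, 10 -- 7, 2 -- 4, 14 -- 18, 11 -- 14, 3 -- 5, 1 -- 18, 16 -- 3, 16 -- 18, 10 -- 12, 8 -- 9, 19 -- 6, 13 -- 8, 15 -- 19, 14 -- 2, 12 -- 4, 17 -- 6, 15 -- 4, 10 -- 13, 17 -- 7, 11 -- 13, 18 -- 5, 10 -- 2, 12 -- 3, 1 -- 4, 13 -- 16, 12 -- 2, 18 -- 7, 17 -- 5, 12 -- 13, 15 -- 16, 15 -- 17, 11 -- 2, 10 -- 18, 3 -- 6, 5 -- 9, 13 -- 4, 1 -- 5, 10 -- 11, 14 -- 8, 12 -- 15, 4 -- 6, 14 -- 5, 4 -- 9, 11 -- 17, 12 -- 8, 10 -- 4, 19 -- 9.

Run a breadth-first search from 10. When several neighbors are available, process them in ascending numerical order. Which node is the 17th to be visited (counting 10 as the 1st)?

16

Visit 10; enqueue 2, 4, 7, 11, 12, 13, 18 → queue [2, 4, 7, 11, 12, 13, 18]
Visit 2; enqueue 3, 14 → queue [4, 7, 11, 12, 13, 18, 3, 14]
Visit 4; enqueue 1, 6, 9, 15 → queue [7, 11, 12, 13, 18, 3, 14, 1, 6, 9, 15]
Visit 7; enqueue 17 → queue [11, 12, 13, 18, 3, 14, 1, 6, 9, 15, 17]
Visit 11 → queue [12, 13, 18, 3, 14, 1, 6, 9, 15, 17]
Visit 12; enqueue 8 → queue [13, 18, 3, 14, 1, 6, 9, 15, 17, 8]
Visit 13; enqueue 16 → queue [18, 3, 14, 1, 6, 9, 15, 17, 8, 16]
Visit 18; enqueue 5 → queue [3, 14, 1, 6, 9, 15, 17, 8, 16, 5]
Visit 3 → queue [14, 1, 6, 9, 15, 17, 8, 16, 5]
Visit 14 → queue [1, 6, 9, 15, 17, 8, 16, 5]
Visit 1 → queue [6, 9, 15, 17, 8, 16, 5]
Visit 6; enqueue 19 → queue [9, 15, 17, 8, 16, 5, 19]
Visit 9 → queue [15, 17, 8, 16, 5, 19]
Visit 15 → queue [17, 8, 16, 5, 19]
Visit 17 → queue [8, 16, 5, 19]
Visit 8 → queue [16, 5, 19]
Visit 16 → queue [5, 19]
Visit 5 → queue [19]
Visit 19 → queue []

Visit order: 10, 2, 4, 7, 11, 12, 13, 18, 3, 14, 1, 6, 9, 15, 17, 8, 16, 5, 19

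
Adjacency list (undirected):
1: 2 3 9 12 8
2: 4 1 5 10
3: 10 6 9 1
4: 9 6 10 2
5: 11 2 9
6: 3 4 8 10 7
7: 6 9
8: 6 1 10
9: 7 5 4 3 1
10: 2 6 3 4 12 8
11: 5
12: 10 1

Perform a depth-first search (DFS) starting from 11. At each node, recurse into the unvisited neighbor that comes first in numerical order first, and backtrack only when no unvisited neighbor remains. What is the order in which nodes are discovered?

11 → 5 → 2 → 1 → 3 → 6 → 4 → 9 → 7 → 10 → 8 → 12

Visit 11
11 → 5
5 → 2
2 → 1
1 → 3
3 → 6
6 → 4
4 → 9
9 → 7
4 → 10
10 → 8
10 → 12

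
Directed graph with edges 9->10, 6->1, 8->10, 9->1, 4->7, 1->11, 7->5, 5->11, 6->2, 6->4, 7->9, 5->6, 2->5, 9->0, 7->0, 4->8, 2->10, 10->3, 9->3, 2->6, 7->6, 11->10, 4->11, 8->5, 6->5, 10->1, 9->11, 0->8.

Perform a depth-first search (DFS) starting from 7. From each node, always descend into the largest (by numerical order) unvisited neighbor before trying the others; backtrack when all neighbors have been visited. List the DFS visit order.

7 → 9 → 11 → 10 → 3 → 1 → 0 → 8 → 5 → 6 → 4 → 2

Visit 7
7 → 9
9 → 11
11 → 10
10 → 3
10 → 1
9 → 0
0 → 8
8 → 5
5 → 6
6 → 4
6 → 2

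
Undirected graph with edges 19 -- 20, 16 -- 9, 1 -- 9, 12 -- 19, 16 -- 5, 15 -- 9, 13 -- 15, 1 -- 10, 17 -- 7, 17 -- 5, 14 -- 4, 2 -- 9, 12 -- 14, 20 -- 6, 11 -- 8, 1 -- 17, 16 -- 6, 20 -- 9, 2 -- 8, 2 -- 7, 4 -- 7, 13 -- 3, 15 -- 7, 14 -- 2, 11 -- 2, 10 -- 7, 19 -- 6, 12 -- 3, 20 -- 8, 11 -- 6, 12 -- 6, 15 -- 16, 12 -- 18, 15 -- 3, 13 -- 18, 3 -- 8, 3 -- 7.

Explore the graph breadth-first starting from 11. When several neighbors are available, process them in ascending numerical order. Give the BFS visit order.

11, 2, 6, 8, 7, 9, 14, 12, 16, 19, 20, 3, 4, 10, 15, 17, 1, 18, 5, 13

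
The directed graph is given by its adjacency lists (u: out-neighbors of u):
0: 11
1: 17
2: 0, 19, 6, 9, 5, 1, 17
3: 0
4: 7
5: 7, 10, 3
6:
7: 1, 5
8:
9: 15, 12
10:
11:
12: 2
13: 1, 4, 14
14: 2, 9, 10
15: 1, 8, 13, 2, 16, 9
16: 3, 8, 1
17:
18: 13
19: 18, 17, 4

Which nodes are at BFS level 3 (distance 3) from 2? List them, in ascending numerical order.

8, 13, 16

Level 0: 2
Level 1: 0, 1, 5, 6, 9, 17, 19
Level 2: 3, 4, 7, 10, 11, 12, 15, 18
Level 3: 8, 13, 16
Level 4: 14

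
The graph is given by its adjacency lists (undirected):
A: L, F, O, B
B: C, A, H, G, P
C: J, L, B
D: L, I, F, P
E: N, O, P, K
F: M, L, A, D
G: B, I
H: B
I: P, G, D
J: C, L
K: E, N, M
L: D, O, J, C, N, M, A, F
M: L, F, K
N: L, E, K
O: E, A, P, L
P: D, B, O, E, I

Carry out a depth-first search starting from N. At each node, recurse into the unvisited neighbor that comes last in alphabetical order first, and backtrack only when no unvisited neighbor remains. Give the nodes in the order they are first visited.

Visit N
N → L
L → O
O → P
P → I
I → G
G → B
B → H
B → C
C → J
B → A
A → F
F → M
M → K
K → E
F → D

N L O P I G B H C J A F M K E D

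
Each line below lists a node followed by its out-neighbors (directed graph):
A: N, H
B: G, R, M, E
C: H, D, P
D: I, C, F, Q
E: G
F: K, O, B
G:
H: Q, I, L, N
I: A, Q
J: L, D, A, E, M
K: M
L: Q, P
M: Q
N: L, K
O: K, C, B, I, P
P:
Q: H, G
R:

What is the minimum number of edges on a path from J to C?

Level 0: J
Level 1: A, D, E, L, M
Level 2: C, F, G, H, I, N, P, Q
Level 3: B, K, O
Level 4: R
C first appears at level 2.

2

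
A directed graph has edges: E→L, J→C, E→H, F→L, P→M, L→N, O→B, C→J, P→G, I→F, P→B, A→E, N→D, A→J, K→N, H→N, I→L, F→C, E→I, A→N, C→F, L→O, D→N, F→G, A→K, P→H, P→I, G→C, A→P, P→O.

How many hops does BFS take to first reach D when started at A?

2

Level 0: A
Level 1: E, J, K, N, P
Level 2: B, C, D, G, H, I, L, M, O
Level 3: F
D first appears at level 2.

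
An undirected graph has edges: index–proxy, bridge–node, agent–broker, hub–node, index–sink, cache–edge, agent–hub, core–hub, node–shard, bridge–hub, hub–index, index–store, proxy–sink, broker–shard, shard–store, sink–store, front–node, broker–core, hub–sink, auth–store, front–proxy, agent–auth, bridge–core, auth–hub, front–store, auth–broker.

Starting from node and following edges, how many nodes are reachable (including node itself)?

BFS from node visits: node, bridge, front, hub, shard, core, proxy, store, agent, auth, index, sink, broker
Reachable nodes: 13 of 15 total.

13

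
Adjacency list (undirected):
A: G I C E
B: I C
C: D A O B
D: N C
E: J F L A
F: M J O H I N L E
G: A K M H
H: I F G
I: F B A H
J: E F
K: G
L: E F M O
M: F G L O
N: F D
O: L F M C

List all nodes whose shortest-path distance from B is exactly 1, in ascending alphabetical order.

Level 0: B
Level 1: C, I
Level 2: A, D, F, H, O
Level 3: E, G, J, L, M, N
Level 4: K

C, I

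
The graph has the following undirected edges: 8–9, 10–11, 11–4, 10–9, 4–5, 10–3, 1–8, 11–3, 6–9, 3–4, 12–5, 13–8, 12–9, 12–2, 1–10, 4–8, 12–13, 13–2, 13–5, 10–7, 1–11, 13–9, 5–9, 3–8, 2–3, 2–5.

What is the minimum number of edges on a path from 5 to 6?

2

Level 0: 5
Level 1: 2, 4, 9, 12, 13
Level 2: 3, 6, 8, 10, 11
Level 3: 1, 7
6 first appears at level 2.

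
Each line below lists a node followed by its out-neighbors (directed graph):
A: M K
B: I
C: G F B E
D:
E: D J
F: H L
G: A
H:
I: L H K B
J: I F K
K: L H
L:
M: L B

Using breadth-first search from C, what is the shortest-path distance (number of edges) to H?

Level 0: C
Level 1: B, E, F, G
Level 2: A, D, H, I, J, L
Level 3: K, M
H first appears at level 2.

2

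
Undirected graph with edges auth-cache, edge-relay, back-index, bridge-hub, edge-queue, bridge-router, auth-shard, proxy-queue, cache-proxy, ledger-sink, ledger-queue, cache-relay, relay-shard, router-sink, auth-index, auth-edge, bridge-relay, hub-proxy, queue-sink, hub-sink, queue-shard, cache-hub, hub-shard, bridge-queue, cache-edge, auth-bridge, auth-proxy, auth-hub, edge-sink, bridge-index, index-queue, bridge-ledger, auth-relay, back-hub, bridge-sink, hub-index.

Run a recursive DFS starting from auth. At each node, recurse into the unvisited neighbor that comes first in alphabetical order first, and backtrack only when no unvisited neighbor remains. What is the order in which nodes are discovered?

auth, bridge, hub, back, index, queue, edge, cache, proxy, relay, shard, sink, ledger, router

Visit auth
auth → bridge
bridge → hub
hub → back
back → index
index → queue
queue → edge
edge → cache
cache → proxy
cache → relay
relay → shard
edge → sink
sink → ledger
sink → router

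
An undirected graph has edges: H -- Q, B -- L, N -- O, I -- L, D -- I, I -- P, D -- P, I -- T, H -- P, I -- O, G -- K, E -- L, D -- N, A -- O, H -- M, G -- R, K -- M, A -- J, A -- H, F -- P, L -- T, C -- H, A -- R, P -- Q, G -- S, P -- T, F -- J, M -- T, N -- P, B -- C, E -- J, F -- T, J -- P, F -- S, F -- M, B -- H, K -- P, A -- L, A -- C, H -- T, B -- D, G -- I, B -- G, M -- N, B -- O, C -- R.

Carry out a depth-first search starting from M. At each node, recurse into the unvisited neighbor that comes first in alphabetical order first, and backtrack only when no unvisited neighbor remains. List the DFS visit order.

M, F, J, A, C, B, D, I, G, K, P, H, Q, T, L, E, N, O, R, S

Visit M
M → F
F → J
J → A
A → C
C → B
B → D
D → I
I → G
G → K
K → P
P → H
H → Q
H → T
T → L
L → E
P → N
N → O
G → R
G → S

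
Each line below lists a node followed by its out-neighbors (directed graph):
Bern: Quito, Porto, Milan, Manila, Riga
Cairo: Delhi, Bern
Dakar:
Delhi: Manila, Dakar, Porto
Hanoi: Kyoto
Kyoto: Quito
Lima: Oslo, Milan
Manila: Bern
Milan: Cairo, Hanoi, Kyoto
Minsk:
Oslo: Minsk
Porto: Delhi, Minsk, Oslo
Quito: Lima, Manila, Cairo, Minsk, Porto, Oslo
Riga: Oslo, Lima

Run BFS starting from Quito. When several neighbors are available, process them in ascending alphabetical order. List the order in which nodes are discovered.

Quito, Cairo, Lima, Manila, Minsk, Oslo, Porto, Bern, Delhi, Milan, Riga, Dakar, Hanoi, Kyoto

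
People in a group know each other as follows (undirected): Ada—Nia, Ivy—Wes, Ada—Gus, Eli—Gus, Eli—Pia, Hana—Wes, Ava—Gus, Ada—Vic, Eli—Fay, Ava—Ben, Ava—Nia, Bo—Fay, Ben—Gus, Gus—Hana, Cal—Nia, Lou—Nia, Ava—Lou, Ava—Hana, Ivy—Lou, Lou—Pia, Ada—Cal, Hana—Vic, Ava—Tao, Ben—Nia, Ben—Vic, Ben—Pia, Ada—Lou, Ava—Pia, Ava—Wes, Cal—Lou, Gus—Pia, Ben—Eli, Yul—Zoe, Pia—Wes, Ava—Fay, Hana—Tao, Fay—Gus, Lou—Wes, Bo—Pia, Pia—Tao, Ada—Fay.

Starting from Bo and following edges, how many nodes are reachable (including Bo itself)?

BFS from Bo visits: Bo, Pia, Fay, Wes, Tao, Lou, Gus, Eli, Ben, Ava, Ada, Ivy, Hana, Nia, Cal, Vic
Reachable nodes: 16 of 18 total.

16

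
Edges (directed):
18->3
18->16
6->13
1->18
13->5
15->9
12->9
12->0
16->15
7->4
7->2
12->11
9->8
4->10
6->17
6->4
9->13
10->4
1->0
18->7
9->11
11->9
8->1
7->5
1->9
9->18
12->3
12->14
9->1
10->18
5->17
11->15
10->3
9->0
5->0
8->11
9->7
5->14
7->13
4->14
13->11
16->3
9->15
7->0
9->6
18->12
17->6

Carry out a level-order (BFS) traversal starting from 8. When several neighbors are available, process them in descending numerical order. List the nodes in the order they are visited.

Visit 8; enqueue 11, 1 → queue [11, 1]
Visit 11; enqueue 15, 9 → queue [1, 15, 9]
Visit 1; enqueue 18, 0 → queue [15, 9, 18, 0]
Visit 15 → queue [9, 18, 0]
Visit 9; enqueue 13, 7, 6 → queue [18, 0, 13, 7, 6]
Visit 18; enqueue 16, 12, 3 → queue [0, 13, 7, 6, 16, 12, 3]
Visit 0 → queue [13, 7, 6, 16, 12, 3]
Visit 13; enqueue 5 → queue [7, 6, 16, 12, 3, 5]
Visit 7; enqueue 4, 2 → queue [6, 16, 12, 3, 5, 4, 2]
Visit 6; enqueue 17 → queue [16, 12, 3, 5, 4, 2, 17]
Visit 16 → queue [12, 3, 5, 4, 2, 17]
Visit 12; enqueue 14 → queue [3, 5, 4, 2, 17, 14]
Visit 3 → queue [5, 4, 2, 17, 14]
Visit 5 → queue [4, 2, 17, 14]
Visit 4; enqueue 10 → queue [2, 17, 14, 10]
Visit 2 → queue [17, 14, 10]
Visit 17 → queue [14, 10]
Visit 14 → queue [10]
Visit 10 → queue []

8 → 11 → 1 → 15 → 9 → 18 → 0 → 13 → 7 → 6 → 16 → 12 → 3 → 5 → 4 → 2 → 17 → 14 → 10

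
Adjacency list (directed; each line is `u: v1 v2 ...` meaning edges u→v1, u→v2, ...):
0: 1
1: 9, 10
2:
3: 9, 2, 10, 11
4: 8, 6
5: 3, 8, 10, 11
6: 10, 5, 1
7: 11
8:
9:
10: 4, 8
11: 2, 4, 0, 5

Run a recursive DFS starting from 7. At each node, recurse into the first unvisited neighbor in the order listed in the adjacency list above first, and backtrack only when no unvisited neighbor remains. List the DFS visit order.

7, 11, 2, 4, 8, 6, 10, 5, 3, 9, 1, 0

Visit 7
7 → 11
11 → 2
11 → 4
4 → 8
4 → 6
6 → 10
6 → 5
5 → 3
3 → 9
6 → 1
11 → 0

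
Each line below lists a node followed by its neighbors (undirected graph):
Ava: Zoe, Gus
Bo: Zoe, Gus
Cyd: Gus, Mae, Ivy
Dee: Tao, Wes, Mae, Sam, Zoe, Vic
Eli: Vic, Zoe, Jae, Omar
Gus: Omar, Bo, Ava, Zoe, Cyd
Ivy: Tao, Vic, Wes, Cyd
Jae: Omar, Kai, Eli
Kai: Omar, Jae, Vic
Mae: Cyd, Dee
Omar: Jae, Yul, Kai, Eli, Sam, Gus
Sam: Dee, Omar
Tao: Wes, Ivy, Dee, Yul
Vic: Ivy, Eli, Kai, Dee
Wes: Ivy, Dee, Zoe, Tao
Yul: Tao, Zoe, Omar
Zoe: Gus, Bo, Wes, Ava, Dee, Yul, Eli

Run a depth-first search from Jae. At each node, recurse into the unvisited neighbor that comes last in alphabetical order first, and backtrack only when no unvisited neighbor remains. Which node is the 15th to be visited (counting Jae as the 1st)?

Visit Jae
Jae → Omar
Omar → Yul
Yul → Zoe
Zoe → Wes
Wes → Tao
Tao → Ivy
Ivy → Vic
Vic → Kai
Vic → Eli
Vic → Dee
Dee → Sam
Dee → Mae
Mae → Cyd
Cyd → Gus
Gus → Bo
Gus → Ava

Visit order: Jae, Omar, Yul, Zoe, Wes, Tao, Ivy, Vic, Kai, Eli, Dee, Sam, Mae, Cyd, Gus, Bo, Ava

Gus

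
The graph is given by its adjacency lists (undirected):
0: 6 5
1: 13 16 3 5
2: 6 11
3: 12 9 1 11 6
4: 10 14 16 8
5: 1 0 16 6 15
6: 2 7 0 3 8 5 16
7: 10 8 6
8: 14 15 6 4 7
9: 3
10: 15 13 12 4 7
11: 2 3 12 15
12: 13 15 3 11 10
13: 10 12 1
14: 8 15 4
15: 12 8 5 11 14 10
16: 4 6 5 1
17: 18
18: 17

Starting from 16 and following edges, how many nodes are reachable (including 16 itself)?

BFS from 16 visits: 16, 4, 6, 5, 1, 10, 14, 8, 2, 7, 0, 3, 15, 13, 12, 11, 9
Reachable nodes: 17 of 19 total.

17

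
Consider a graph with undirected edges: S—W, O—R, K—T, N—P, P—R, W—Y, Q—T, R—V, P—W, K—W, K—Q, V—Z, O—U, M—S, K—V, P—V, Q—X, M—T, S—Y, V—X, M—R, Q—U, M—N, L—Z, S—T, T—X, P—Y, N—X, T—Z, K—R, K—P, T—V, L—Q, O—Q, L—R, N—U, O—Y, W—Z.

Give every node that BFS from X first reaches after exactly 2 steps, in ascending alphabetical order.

K, L, M, O, P, R, S, U, Z

Level 0: X
Level 1: N, Q, T, V
Level 2: K, L, M, O, P, R, S, U, Z
Level 3: W, Y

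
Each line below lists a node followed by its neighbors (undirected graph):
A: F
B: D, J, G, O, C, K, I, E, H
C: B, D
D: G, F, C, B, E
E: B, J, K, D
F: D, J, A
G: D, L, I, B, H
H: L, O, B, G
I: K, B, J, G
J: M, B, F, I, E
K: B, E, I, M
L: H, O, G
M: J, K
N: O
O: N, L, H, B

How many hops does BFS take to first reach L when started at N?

2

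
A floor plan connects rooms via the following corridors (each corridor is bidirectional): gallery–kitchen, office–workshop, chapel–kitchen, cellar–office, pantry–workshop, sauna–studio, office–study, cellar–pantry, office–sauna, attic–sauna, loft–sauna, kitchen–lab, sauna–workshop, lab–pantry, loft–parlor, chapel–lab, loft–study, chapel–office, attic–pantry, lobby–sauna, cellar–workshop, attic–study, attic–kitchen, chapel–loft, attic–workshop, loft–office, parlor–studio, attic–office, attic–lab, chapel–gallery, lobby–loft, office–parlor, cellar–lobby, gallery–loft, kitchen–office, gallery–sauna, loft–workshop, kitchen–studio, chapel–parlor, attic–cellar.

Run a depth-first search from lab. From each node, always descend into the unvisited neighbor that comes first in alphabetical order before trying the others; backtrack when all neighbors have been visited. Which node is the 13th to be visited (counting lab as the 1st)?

Visit lab
lab → attic
attic → cellar
cellar → lobby
lobby → loft
loft → chapel
chapel → gallery
gallery → kitchen
kitchen → office
office → parlor
parlor → studio
studio → sauna
sauna → workshop
workshop → pantry
office → study

Visit order: lab, attic, cellar, lobby, loft, chapel, gallery, kitchen, office, parlor, studio, sauna, workshop, pantry, study

workshop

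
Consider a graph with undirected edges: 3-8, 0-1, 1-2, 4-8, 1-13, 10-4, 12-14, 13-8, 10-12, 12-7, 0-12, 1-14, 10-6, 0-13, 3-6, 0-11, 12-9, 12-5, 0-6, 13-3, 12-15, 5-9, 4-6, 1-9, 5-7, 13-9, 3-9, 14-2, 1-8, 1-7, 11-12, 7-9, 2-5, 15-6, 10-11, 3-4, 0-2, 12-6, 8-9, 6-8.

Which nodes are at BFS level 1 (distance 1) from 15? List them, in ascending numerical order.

Level 0: 15
Level 1: 6, 12
Level 2: 0, 3, 4, 5, 7, 8, 9, 10, 11, 14
Level 3: 1, 2, 13

6, 12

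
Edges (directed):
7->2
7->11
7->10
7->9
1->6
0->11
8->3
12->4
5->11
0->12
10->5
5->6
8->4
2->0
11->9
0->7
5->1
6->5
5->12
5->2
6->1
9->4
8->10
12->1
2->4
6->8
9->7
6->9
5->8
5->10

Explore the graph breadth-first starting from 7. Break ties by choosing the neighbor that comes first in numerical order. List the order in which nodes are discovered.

7, 2, 9, 10, 11, 0, 4, 5, 12, 1, 6, 8, 3

Visit 7; enqueue 2, 9, 10, 11 → queue [2, 9, 10, 11]
Visit 2; enqueue 0, 4 → queue [9, 10, 11, 0, 4]
Visit 9 → queue [10, 11, 0, 4]
Visit 10; enqueue 5 → queue [11, 0, 4, 5]
Visit 11 → queue [0, 4, 5]
Visit 0; enqueue 12 → queue [4, 5, 12]
Visit 4 → queue [5, 12]
Visit 5; enqueue 1, 6, 8 → queue [12, 1, 6, 8]
Visit 12 → queue [1, 6, 8]
Visit 1 → queue [6, 8]
Visit 6 → queue [8]
Visit 8; enqueue 3 → queue [3]
Visit 3 → queue []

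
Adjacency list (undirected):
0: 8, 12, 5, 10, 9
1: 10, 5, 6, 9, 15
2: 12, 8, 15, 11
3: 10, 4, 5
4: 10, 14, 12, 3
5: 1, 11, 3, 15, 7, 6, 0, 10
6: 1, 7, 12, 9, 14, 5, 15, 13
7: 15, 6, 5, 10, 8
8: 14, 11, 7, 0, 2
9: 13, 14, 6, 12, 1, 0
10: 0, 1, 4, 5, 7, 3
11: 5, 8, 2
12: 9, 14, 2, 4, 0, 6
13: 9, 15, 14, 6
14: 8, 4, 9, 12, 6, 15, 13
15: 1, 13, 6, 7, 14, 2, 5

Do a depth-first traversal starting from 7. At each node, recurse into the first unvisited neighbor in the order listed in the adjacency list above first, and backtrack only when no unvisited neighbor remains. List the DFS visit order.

7 15 1 10 0 8 14 4 12 9 13 6 5 11 2 3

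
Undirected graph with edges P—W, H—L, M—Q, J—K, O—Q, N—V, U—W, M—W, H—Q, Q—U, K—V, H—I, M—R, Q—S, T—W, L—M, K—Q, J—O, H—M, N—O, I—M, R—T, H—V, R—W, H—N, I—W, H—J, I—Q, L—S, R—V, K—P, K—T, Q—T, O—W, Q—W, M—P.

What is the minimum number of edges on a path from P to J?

2

Level 0: P
Level 1: K, M, W
Level 2: H, I, J, L, O, Q, R, T, U, V
Level 3: N, S
J first appears at level 2.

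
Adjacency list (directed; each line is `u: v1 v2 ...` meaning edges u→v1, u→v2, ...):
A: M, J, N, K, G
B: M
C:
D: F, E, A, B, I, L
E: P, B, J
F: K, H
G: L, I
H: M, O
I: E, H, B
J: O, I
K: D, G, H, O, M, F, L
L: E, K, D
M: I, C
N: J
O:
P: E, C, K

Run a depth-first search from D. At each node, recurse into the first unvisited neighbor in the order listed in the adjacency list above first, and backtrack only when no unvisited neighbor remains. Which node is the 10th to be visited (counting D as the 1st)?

Visit D
D → F
F → K
K → G
G → L
L → E
E → P
P → C
E → B
B → M
M → I
I → H
H → O
E → J
D → A
A → N

Visit order: D, F, K, G, L, E, P, C, B, M, I, H, O, J, A, N

M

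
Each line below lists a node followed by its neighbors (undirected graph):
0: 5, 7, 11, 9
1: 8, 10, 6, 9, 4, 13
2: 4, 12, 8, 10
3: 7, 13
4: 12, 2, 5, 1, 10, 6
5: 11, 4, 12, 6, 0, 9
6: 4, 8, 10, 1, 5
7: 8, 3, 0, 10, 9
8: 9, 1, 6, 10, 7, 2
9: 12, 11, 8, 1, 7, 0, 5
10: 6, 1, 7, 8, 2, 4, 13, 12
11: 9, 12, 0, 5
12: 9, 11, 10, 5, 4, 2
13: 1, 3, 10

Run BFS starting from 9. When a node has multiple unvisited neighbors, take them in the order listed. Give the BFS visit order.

9 → 12 → 11 → 8 → 1 → 7 → 0 → 5 → 10 → 4 → 2 → 6 → 13 → 3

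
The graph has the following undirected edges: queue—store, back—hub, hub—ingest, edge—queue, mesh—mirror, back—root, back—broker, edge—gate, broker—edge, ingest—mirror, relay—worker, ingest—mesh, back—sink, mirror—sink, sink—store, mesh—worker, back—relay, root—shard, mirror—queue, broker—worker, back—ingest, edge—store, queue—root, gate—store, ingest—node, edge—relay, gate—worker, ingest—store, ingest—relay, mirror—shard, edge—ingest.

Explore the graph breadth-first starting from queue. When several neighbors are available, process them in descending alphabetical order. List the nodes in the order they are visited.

queue, store, root, mirror, edge, sink, ingest, gate, shard, back, mesh, relay, broker, node, hub, worker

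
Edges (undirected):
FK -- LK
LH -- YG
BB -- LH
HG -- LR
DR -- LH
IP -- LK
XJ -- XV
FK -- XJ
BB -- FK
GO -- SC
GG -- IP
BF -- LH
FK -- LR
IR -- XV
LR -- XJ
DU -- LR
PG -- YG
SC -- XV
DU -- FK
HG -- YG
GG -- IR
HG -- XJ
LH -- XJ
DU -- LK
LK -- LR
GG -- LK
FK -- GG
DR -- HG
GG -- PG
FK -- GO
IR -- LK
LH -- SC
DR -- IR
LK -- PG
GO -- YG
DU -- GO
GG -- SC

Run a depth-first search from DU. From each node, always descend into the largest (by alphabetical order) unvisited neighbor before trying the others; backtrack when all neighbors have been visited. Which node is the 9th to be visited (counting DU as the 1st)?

Visit DU
DU → LR
LR → XJ
XJ → XV
XV → SC
SC → LH
LH → YG
YG → PG
PG → LK
LK → IR
IR → GG
GG → IP
GG → FK
FK → GO
FK → BB
IR → DR
DR → HG
LH → BF

Visit order: DU, LR, XJ, XV, SC, LH, YG, PG, LK, IR, GG, IP, FK, GO, BB, DR, HG, BF

LK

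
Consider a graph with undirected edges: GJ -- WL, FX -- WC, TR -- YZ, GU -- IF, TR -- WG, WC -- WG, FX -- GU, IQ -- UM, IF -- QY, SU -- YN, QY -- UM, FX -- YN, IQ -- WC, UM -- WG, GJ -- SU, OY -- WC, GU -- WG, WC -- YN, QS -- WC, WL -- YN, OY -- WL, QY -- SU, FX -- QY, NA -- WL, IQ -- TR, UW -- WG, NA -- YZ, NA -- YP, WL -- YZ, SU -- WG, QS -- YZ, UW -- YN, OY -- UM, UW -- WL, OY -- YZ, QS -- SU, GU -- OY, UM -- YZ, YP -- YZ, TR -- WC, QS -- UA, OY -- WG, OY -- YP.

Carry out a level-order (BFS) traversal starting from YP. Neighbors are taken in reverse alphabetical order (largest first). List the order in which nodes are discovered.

Visit YP; enqueue YZ, OY, NA → queue [YZ, OY, NA]
Visit YZ; enqueue WL, UM, TR, QS → queue [OY, NA, WL, UM, TR, QS]
Visit OY; enqueue WG, WC, GU → queue [NA, WL, UM, TR, QS, WG, WC, GU]
Visit NA → queue [WL, UM, TR, QS, WG, WC, GU]
Visit WL; enqueue YN, UW, GJ → queue [UM, TR, QS, WG, WC, GU, YN, UW, GJ]
Visit UM; enqueue QY, IQ → queue [TR, QS, WG, WC, GU, YN, UW, GJ, QY, IQ]
Visit TR → queue [QS, WG, WC, GU, YN, UW, GJ, QY, IQ]
Visit QS; enqueue UA, SU → queue [WG, WC, GU, YN, UW, GJ, QY, IQ, UA, SU]
Visit WG → queue [WC, GU, YN, UW, GJ, QY, IQ, UA, SU]
Visit WC; enqueue FX → queue [GU, YN, UW, GJ, QY, IQ, UA, SU, FX]
Visit GU; enqueue IF → queue [YN, UW, GJ, QY, IQ, UA, SU, FX, IF]
Visit YN → queue [UW, GJ, QY, IQ, UA, SU, FX, IF]
Visit UW → queue [GJ, QY, IQ, UA, SU, FX, IF]
Visit GJ → queue [QY, IQ, UA, SU, FX, IF]
Visit QY → queue [IQ, UA, SU, FX, IF]
Visit IQ → queue [UA, SU, FX, IF]
Visit UA → queue [SU, FX, IF]
Visit SU → queue [FX, IF]
Visit FX → queue [IF]
Visit IF → queue []

YP YZ OY NA WL UM TR QS WG WC GU YN UW GJ QY IQ UA SU FX IF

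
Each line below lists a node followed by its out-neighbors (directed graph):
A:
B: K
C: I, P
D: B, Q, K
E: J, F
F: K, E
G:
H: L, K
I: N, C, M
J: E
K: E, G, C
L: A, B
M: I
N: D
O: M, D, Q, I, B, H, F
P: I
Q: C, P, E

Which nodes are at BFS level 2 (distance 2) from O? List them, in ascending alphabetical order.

C, E, K, L, N, P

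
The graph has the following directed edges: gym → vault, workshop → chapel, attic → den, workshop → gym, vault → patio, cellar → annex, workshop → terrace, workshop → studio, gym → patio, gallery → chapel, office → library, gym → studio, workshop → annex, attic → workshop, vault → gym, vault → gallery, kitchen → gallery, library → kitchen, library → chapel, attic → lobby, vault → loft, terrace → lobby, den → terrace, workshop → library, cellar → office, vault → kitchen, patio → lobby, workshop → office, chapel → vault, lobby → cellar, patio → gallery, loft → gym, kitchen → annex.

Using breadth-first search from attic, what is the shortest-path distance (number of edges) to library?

2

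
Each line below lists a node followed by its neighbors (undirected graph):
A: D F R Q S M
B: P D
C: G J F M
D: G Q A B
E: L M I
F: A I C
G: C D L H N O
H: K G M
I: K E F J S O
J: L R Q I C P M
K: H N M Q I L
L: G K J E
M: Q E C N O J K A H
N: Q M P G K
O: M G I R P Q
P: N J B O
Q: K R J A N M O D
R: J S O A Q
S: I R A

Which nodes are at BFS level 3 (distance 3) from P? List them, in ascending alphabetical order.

Level 0: P
Level 1: B, J, N, O
Level 2: C, D, G, I, K, L, M, Q, R
Level 3: A, E, F, H, S

A, E, F, H, S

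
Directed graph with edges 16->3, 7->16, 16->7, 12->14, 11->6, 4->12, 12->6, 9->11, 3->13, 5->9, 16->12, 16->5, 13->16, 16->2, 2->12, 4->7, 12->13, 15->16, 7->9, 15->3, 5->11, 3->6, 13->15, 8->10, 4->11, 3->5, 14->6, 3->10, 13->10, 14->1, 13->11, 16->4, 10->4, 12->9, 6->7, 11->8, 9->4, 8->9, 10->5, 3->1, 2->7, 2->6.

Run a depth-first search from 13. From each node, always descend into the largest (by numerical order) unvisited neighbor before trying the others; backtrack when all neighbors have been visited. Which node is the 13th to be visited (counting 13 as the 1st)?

1

Visit 13
13 → 16
16 → 12
12 → 14
14 → 6
6 → 7
7 → 9
9 → 11
11 → 8
8 → 10
10 → 5
10 → 4
14 → 1
16 → 3
16 → 2
13 → 15

Visit order: 13, 16, 12, 14, 6, 7, 9, 11, 8, 10, 5, 4, 1, 3, 2, 15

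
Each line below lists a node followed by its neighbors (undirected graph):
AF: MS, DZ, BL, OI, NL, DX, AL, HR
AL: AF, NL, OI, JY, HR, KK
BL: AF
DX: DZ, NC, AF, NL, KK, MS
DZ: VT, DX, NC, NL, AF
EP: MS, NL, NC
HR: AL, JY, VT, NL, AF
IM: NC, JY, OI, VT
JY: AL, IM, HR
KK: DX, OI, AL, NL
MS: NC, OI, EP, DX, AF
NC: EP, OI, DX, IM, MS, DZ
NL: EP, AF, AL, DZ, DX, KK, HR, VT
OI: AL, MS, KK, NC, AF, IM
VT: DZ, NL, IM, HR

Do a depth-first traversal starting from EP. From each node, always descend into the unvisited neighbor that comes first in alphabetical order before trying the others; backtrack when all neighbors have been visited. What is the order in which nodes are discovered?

EP -> MS -> AF -> AL -> HR -> JY -> IM -> NC -> DX -> DZ -> NL -> KK -> OI -> VT -> BL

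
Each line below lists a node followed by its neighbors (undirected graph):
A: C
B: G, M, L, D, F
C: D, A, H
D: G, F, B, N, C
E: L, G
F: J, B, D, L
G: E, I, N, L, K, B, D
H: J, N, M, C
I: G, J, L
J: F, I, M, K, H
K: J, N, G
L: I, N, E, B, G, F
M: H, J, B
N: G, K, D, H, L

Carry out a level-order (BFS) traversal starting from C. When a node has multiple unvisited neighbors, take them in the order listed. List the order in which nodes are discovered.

Visit C; enqueue D, A, H → queue [D, A, H]
Visit D; enqueue G, F, B, N → queue [A, H, G, F, B, N]
Visit A → queue [H, G, F, B, N]
Visit H; enqueue J, M → queue [G, F, B, N, J, M]
Visit G; enqueue E, I, L, K → queue [F, B, N, J, M, E, I, L, K]
Visit F → queue [B, N, J, M, E, I, L, K]
Visit B → queue [N, J, M, E, I, L, K]
Visit N → queue [J, M, E, I, L, K]
Visit J → queue [M, E, I, L, K]
Visit M → queue [E, I, L, K]
Visit E → queue [I, L, K]
Visit I → queue [L, K]
Visit L → queue [K]
Visit K → queue []

C → D → A → H → G → F → B → N → J → M → E → I → L → K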